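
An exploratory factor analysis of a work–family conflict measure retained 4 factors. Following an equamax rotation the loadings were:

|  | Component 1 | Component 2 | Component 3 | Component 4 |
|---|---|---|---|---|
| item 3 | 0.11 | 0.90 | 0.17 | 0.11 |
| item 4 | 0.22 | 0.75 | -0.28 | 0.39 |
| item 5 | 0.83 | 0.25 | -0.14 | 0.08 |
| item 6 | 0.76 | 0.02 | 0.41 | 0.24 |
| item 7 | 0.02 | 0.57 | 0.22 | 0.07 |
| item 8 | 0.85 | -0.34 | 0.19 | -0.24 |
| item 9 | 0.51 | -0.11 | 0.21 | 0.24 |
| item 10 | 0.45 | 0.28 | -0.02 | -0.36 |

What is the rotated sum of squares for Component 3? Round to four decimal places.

SS loadings for Component 3 = 0.17² + (-0.28)² + (-0.14)² + 0.41² + 0.22² + 0.19² + 0.21² + (-0.02)² = 0.0289 + 0.0784 + 0.0196 + 0.1681 + 0.0484 + 0.0361 + 0.0441 + 0.0004 = 0.4240

0.4240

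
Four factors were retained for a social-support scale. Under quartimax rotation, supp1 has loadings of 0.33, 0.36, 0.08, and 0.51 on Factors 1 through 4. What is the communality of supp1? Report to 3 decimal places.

h² = 0.33² + 0.36² + 0.08² + 0.51² = 0.1089 + 0.1296 + 0.0064 + 0.2601 = 0.5050

0.505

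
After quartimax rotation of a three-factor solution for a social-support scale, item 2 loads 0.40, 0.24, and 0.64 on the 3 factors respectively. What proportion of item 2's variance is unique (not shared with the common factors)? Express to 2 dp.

h² = 0.40² + 0.24² + 0.64² = 0.1600 + 0.0576 + 0.4096 = 0.6272
Uniqueness u² = 1 − h² = 1 − 0.6272 = 0.3728

0.37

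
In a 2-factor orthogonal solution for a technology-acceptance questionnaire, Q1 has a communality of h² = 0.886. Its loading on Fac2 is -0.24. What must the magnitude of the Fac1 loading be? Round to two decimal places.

Under orthogonal rotation h² = Σλ², so λ_Fac1² = h² − (0.0576) = 0.886 − 0.0576 = 0.8284.
|λ| = √0.8284 = 0.9102.

0.91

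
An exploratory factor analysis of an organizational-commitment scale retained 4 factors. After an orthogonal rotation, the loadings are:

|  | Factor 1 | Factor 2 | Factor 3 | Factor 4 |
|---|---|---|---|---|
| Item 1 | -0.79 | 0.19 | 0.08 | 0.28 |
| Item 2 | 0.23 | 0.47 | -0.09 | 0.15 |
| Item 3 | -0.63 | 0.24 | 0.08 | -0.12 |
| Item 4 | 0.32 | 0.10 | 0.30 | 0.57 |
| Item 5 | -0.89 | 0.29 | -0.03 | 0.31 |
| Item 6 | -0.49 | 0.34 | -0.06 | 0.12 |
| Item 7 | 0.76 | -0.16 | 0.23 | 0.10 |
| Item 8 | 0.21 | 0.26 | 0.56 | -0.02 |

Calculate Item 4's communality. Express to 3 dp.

h² = 0.32² + 0.10² + 0.30² + 0.57² = 0.1024 + 0.0100 + 0.0900 + 0.3249 = 0.5273

0.527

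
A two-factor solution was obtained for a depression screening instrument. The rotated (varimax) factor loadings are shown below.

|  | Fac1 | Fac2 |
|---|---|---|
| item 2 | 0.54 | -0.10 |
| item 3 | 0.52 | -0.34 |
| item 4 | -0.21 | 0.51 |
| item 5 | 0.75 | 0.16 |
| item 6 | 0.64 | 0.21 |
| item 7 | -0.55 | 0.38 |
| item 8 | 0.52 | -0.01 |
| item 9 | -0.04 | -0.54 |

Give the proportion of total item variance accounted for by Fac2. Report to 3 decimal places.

0.111

SS loadings for Fac2 = (-0.10)² + (-0.34)² + 0.51² + 0.16² + 0.21² + 0.38² + (-0.01)² + (-0.54)² = 0.8915
Proportion of variance = 0.8915 / 8 = 0.1114.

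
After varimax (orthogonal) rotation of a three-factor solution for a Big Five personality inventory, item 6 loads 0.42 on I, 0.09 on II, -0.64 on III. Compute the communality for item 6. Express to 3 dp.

h² = 0.42² + 0.09² + (-0.64)² = 0.1764 + 0.0081 + 0.4096 = 0.5941

0.594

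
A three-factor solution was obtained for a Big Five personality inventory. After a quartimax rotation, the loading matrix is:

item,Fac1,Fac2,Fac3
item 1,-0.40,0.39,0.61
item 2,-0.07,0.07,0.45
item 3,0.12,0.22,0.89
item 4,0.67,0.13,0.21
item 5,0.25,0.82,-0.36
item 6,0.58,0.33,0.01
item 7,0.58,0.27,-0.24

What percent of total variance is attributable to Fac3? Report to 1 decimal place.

22.8%

SS loadings for Fac3 = 0.61² + 0.45² + 0.89² + 0.21² + (-0.36)² + 0.01² + (-0.24)² = 1.5981
With 7 standardized items, total variance = 7. Proportion = 1.5981/7 = 0.2283 → 22.83%.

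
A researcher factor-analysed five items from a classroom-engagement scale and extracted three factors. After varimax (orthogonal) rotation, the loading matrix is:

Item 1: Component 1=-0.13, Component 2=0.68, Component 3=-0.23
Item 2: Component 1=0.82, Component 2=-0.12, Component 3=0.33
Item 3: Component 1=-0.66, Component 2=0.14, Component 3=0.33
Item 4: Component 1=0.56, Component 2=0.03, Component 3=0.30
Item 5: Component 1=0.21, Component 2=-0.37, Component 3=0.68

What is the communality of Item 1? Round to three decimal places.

h² = (-0.13)² + 0.68² + (-0.23)² = 0.0169 + 0.4624 + 0.0529 = 0.5322

0.532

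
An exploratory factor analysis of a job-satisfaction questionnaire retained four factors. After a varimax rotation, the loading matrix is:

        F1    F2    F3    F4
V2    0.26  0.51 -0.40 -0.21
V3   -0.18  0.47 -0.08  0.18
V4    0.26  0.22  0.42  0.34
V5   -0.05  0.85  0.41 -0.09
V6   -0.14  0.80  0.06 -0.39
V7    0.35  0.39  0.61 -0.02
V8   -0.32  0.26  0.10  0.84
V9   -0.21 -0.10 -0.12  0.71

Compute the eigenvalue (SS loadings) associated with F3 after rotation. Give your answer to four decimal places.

0.9110

SS loadings for F3 = (-0.40)² + (-0.08)² + 0.42² + 0.41² + 0.06² + 0.61² + 0.10² + (-0.12)² = 0.1600 + 0.0064 + 0.1764 + 0.1681 + 0.0036 + 0.3721 + 0.0100 + 0.0144 = 0.9110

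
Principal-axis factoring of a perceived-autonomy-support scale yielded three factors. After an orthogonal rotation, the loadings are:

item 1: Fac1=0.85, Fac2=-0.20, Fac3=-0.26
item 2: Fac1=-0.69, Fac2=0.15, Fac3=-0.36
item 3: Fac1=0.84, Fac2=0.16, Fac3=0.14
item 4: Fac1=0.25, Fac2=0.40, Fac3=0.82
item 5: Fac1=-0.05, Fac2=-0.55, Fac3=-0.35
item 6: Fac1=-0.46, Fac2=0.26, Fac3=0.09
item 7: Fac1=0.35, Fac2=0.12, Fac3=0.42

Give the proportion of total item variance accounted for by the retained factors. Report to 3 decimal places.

0.590

Communalities: 0.8301, 0.6282, 0.7508, 0.8949, 0.4275, 0.2873, 0.3133; Σh² = 4.1321.
Total variance with 7 standardized items is 7, so the solution explains 4.1321/7 = 0.5903.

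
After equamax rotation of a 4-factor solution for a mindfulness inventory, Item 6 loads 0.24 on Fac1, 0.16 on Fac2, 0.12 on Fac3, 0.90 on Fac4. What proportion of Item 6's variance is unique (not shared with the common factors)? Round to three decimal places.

h² = 0.24² + 0.16² + 0.12² + 0.90² = 0.0576 + 0.0256 + 0.0144 + 0.8100 = 0.9076
Uniqueness u² = 1 − h² = 1 − 0.9076 = 0.0924

0.092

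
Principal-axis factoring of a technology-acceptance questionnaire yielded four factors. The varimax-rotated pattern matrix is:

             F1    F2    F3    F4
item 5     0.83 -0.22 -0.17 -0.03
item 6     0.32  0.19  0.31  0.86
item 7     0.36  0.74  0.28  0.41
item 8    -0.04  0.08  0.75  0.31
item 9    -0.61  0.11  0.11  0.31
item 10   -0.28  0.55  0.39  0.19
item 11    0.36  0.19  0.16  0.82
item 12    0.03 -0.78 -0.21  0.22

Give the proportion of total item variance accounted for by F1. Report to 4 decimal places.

SS loadings for F1 = 0.83² + 0.32² + 0.36² + (-0.04)² + (-0.61)² + (-0.28)² + 0.36² + 0.03² = 1.5035
Proportion of variance = 1.5035 / 8 = 0.1879.

0.1879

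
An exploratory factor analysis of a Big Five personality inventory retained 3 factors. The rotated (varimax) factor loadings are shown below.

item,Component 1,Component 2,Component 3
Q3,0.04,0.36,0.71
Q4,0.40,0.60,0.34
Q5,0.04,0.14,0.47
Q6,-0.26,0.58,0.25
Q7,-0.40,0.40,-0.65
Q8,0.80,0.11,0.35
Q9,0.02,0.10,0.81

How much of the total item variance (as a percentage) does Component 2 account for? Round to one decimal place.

14.7%

SS loadings for Component 2 = 0.36² + 0.60² + 0.14² + 0.58² + 0.40² + 0.11² + 0.10² = 1.0277
With 7 standardized items, total variance = 7. Proportion = 1.0277/7 = 0.1468 → 14.68%.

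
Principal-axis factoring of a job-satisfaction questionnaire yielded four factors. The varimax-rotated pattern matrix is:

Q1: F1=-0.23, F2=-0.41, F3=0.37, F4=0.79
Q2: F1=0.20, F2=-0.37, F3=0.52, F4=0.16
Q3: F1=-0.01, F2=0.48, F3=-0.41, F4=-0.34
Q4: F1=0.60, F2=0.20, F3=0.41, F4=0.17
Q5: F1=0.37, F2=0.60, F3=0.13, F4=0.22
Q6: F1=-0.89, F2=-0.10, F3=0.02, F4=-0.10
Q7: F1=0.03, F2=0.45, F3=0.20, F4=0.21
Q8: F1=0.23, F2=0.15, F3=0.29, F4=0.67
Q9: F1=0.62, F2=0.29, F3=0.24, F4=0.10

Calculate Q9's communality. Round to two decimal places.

h² = 0.62² + 0.29² + 0.24² + 0.10² = 0.3844 + 0.0841 + 0.0576 + 0.0100 = 0.5361

0.54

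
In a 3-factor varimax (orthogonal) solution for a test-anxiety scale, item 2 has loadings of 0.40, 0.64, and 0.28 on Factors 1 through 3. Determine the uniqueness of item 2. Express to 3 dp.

h² = 0.40² + 0.64² + 0.28² = 0.1600 + 0.4096 + 0.0784 = 0.6480
Uniqueness u² = 1 − h² = 1 − 0.6480 = 0.3520

0.352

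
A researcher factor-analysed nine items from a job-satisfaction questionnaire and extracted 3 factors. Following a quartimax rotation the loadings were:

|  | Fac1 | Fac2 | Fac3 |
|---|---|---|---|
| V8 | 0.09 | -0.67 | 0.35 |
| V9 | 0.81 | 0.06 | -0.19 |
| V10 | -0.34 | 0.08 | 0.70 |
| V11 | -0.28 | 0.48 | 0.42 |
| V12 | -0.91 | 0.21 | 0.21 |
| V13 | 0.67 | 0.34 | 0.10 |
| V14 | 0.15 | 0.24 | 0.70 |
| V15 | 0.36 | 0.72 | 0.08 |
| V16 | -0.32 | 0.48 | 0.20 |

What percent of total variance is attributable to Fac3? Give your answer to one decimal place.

SS loadings for Fac3 = 0.35² + (-0.19)² + 0.70² + 0.42² + 0.21² + 0.10² + 0.70² + 0.08² + 0.20² = 1.4155
With 9 standardized items, total variance = 9. Proportion = 1.4155/9 = 0.1573 → 15.73%.

15.7%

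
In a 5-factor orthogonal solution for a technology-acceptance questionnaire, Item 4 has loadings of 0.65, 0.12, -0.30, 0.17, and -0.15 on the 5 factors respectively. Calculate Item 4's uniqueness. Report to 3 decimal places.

0.422

h² = 0.65² + 0.12² + (-0.30)² + 0.17² + (-0.15)² = 0.4225 + 0.0144 + 0.0900 + 0.0289 + 0.0225 = 0.5783
Uniqueness u² = 1 − h² = 1 − 0.5783 = 0.4217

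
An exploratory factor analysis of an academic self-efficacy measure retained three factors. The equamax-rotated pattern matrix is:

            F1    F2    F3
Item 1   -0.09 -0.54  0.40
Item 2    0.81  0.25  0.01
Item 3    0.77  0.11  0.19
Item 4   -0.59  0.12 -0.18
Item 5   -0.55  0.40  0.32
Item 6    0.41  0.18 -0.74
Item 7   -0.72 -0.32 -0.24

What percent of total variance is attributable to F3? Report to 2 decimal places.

SS loadings for F3 = 0.40² + 0.01² + 0.19² + (-0.18)² + 0.32² + (-0.74)² + (-0.24)² = 0.9362
With 7 standardized items, total variance = 7. Proportion = 0.9362/7 = 0.1337 → 13.37%.

13.37%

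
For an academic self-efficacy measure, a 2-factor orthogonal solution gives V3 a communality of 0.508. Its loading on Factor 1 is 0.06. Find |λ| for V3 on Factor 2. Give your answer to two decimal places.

0.71

Under orthogonal rotation h² = Σλ², so λ_Factor 2² = h² − (0.0036) = 0.508 − 0.0036 = 0.5044.
|λ| = √0.5044 = 0.7102.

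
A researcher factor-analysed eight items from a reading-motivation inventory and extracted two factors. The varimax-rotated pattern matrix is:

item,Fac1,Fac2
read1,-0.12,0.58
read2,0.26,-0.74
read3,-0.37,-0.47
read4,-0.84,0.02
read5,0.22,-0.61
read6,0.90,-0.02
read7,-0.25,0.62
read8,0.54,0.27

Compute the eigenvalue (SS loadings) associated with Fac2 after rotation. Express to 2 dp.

1.94

SS loadings for Fac2 = 0.58² + (-0.74)² + (-0.47)² + 0.02² + (-0.61)² + (-0.02)² + 0.62² + 0.27² = 0.3364 + 0.5476 + 0.2209 + 0.0004 + 0.3721 + 0.0004 + 0.3844 + 0.0729 = 1.9351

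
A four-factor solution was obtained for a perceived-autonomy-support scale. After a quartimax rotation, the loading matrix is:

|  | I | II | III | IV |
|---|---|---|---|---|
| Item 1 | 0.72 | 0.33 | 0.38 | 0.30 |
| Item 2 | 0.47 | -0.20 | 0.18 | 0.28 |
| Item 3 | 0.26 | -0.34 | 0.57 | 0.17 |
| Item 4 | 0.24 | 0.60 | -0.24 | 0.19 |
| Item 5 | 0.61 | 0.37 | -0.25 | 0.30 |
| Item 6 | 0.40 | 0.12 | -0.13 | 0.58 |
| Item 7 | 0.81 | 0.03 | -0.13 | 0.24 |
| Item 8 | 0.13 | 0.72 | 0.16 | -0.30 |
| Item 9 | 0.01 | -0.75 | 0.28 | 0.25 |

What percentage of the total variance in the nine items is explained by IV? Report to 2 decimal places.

SS loadings for IV = 0.30² + 0.28² + 0.17² + 0.19² + 0.30² + 0.58² + 0.24² + (-0.30)² + 0.25² = 0.8699
With 9 standardized items, total variance = 9. Proportion = 0.8699/9 = 0.0967 → 9.67%.

9.67%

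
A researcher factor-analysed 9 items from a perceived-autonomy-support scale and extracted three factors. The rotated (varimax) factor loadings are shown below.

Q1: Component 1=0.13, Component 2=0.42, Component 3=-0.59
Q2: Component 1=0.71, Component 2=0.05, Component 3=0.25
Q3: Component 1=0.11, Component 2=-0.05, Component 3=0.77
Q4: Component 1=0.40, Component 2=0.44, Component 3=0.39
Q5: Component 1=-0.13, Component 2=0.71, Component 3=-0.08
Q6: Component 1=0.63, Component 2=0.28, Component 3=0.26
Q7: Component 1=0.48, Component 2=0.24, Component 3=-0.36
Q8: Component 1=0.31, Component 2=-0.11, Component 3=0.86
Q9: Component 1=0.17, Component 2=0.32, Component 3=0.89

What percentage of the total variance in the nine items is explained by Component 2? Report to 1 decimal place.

12.6%

SS loadings for Component 2 = 0.42² + 0.05² + (-0.05)² + 0.44² + 0.71² + 0.28² + 0.24² + (-0.11)² + 0.32² = 1.1296
With 9 standardized items, total variance = 9. Proportion = 1.1296/9 = 0.1255 → 12.55%.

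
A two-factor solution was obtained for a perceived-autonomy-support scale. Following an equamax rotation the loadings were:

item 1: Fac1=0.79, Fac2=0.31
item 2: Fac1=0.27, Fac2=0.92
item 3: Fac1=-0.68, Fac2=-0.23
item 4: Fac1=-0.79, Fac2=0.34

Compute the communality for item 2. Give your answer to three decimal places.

0.919

h² = 0.27² + 0.92² = 0.0729 + 0.8464 = 0.9193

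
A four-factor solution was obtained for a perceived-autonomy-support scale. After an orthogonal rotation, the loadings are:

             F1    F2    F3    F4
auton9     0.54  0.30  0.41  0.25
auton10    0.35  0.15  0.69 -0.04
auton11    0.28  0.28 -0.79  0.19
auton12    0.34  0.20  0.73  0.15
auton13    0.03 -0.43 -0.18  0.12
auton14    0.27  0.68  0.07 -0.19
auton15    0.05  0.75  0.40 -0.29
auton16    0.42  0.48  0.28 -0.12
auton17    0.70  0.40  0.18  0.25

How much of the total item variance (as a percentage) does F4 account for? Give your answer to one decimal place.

SS loadings for F4 = 0.25² + (-0.04)² + 0.19² + 0.15² + 0.12² + (-0.19)² + (-0.29)² + (-0.12)² + 0.25² = 0.3342
With 9 standardized items, total variance = 9. Proportion = 0.3342/9 = 0.0371 → 3.71%.

3.7%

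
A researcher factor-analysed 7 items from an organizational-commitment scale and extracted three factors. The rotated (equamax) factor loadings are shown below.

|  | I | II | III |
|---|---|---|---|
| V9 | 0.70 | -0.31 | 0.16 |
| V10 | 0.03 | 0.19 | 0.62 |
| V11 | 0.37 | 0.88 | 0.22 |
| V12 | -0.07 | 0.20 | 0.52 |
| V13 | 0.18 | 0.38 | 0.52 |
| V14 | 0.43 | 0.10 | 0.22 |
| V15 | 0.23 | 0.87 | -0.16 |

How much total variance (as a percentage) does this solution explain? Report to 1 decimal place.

Communalities: 0.6117, 0.4214, 0.9597, 0.3153, 0.4472, 0.2433, 0.8354; Σh² = 3.8340.
Total variance with 7 standardized items is 7, so the solution explains 3.8340/7 = 0.5477 = 54.77%.

54.8%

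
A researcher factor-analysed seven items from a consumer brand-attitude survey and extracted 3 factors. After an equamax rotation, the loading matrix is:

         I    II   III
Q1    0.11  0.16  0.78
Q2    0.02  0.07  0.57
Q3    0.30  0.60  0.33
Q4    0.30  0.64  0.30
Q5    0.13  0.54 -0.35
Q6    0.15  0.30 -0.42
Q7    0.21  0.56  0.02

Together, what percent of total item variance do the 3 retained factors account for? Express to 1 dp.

45.8%

SS loadings by factor: 0.2760, 1.4953, 1.4315; total = 3.2028.
Total variance with 7 standardized items is 7, so the solution explains 3.2028/7 = 0.4575 = 45.75%.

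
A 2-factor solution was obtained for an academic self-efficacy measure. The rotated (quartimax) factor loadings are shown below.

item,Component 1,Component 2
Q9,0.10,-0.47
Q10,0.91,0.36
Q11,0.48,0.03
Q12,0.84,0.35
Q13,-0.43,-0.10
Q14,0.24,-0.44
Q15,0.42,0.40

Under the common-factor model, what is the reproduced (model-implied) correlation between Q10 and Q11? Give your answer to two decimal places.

r̂ = Σ λ_i·λ_j across factors = (0.91)(0.48) + (0.36)(0.03)
  = +0.4368 +0.0108 = 0.4476

0.45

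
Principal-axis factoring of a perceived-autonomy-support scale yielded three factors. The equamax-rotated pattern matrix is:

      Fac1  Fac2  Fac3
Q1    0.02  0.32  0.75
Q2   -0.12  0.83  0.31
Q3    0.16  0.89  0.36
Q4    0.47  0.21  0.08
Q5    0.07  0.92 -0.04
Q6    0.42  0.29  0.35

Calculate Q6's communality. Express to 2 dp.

h² = 0.42² + 0.29² + 0.35² = 0.1764 + 0.0841 + 0.1225 = 0.3830

0.38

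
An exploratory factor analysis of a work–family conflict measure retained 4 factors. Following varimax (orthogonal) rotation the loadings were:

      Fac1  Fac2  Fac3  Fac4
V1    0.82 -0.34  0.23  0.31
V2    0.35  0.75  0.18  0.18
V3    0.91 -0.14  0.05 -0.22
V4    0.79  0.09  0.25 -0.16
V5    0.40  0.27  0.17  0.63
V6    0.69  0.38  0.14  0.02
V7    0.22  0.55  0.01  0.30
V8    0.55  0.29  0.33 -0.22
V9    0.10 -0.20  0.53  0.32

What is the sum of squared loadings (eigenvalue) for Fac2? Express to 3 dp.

1.350

SS loadings for Fac2 = (-0.34)² + 0.75² + (-0.14)² + 0.09² + 0.27² + 0.38² + 0.55² + 0.29² + (-0.20)² = 0.1156 + 0.5625 + 0.0196 + 0.0081 + 0.0729 + 0.1444 + 0.3025 + 0.0841 + 0.0400 = 1.3497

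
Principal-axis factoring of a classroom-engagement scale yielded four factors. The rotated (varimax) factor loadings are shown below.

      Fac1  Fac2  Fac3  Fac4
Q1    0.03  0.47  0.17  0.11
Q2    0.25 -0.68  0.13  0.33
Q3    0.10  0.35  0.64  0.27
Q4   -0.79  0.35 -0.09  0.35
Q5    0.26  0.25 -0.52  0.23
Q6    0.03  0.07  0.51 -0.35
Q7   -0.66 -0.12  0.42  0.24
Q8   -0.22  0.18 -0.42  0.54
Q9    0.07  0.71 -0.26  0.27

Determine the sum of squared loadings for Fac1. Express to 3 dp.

1.255

SS loadings for Fac1 = 0.03² + 0.25² + 0.10² + (-0.79)² + 0.26² + 0.03² + (-0.66)² + (-0.22)² + 0.07² = 0.0009 + 0.0625 + 0.0100 + 0.6241 + 0.0676 + 0.0009 + 0.4356 + 0.0484 + 0.0049 = 1.2549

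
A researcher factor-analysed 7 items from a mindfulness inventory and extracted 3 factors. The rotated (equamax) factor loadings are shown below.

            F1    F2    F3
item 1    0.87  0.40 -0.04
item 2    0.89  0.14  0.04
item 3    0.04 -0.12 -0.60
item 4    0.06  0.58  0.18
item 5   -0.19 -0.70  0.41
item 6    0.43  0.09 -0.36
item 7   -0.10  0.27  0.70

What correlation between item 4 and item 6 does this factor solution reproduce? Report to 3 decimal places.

r̂ = Σ λ_i·λ_j across factors = (0.06)(0.43) + (0.58)(0.09) + (0.18)(-0.36)
  = +0.0258 +0.0522 -0.0648 = 0.0132

0.013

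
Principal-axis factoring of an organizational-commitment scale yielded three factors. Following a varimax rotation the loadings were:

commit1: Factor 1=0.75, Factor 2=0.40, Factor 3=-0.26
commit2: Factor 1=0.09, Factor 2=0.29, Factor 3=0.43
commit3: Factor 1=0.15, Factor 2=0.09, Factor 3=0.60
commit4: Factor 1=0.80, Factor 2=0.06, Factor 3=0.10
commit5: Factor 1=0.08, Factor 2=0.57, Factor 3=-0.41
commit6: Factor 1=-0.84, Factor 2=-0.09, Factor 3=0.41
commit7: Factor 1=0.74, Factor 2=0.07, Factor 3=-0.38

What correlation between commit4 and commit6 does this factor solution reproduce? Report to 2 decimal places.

r̂ = Σ λ_i·λ_j across factors = (0.80)(-0.84) + (0.06)(-0.09) + (0.10)(0.41)
  = -0.6720 -0.0054 +0.0410 = -0.6364

-0.64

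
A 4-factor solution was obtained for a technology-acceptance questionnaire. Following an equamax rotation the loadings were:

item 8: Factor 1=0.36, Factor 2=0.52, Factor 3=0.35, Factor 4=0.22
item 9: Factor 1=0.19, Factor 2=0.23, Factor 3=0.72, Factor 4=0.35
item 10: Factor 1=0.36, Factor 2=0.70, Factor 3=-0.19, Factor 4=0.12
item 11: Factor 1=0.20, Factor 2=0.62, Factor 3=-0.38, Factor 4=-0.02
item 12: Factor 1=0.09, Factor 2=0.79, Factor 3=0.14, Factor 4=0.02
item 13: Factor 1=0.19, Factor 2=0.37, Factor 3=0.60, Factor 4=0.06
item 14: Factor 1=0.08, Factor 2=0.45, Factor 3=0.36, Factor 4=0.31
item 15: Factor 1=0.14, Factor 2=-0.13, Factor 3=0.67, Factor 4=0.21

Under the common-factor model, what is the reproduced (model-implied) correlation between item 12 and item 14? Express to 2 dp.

0.42

r̂ = Σ λ_i·λ_j across factors = (0.09)(0.08) + (0.79)(0.45) + (0.14)(0.36) + (0.02)(0.31)
  = +0.0072 +0.3555 +0.0504 +0.0062 = 0.4193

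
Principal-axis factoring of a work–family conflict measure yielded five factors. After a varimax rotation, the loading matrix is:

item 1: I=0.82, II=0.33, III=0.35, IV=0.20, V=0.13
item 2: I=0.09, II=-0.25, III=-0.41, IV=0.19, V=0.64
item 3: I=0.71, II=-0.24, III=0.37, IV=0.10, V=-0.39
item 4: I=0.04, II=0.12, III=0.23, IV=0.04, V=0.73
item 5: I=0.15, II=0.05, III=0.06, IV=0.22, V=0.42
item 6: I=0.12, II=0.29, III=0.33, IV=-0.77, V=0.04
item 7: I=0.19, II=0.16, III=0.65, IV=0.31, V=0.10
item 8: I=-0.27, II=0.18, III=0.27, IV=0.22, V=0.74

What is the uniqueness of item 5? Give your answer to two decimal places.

h² = 0.15² + 0.05² + 0.06² + 0.22² + 0.42² = 0.0225 + 0.0025 + 0.0036 + 0.0484 + 0.1764 = 0.2534
Uniqueness u² = 1 − h² = 1 − 0.2534 = 0.7466

0.75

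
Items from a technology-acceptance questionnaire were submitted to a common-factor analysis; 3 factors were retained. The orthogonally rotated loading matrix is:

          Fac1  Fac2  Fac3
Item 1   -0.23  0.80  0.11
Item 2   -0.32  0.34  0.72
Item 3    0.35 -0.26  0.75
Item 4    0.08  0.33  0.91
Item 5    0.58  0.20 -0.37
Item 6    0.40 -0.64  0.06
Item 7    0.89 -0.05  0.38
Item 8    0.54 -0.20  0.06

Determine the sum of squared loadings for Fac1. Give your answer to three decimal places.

1.864

SS loadings for Fac1 = (-0.23)² + (-0.32)² + 0.35² + 0.08² + 0.58² + 0.40² + 0.89² + 0.54² = 0.0529 + 0.1024 + 0.1225 + 0.0064 + 0.3364 + 0.1600 + 0.7921 + 0.2916 = 1.8643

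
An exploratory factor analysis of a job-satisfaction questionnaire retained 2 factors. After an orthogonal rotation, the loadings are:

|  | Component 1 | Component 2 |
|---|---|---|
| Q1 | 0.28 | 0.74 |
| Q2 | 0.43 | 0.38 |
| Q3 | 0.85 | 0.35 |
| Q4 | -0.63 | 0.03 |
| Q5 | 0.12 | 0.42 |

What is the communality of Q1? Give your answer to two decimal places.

0.63

h² = 0.28² + 0.74² = 0.0784 + 0.5476 = 0.6260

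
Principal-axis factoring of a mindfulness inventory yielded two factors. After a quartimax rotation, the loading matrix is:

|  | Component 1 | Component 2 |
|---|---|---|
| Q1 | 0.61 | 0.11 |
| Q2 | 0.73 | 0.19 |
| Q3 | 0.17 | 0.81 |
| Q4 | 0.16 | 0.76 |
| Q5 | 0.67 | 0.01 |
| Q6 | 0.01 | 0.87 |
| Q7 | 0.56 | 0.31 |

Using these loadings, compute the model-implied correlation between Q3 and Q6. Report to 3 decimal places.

0.706

r̂ = Σ λ_i·λ_j across factors = (0.17)(0.01) + (0.81)(0.87)
  = +0.0017 +0.7047 = 0.7064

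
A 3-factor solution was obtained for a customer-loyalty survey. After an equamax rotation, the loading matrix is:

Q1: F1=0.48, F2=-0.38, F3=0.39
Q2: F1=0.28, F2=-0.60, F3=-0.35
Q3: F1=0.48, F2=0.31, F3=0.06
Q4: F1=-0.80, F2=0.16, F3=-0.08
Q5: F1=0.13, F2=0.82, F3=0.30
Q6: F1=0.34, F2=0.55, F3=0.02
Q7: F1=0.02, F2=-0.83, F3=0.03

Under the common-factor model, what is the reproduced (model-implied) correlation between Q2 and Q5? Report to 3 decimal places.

r̂ = Σ λ_i·λ_j across factors = (0.28)(0.13) + (-0.60)(0.82) + (-0.35)(0.30)
  = +0.0364 -0.4920 -0.1050 = -0.5606

-0.561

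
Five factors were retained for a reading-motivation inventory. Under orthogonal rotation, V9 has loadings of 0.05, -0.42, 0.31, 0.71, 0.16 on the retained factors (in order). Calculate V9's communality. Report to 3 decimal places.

h² = 0.05² + (-0.42)² + 0.31² + 0.71² + 0.16² = 0.0025 + 0.1764 + 0.0961 + 0.5041 + 0.0256 = 0.8047

0.805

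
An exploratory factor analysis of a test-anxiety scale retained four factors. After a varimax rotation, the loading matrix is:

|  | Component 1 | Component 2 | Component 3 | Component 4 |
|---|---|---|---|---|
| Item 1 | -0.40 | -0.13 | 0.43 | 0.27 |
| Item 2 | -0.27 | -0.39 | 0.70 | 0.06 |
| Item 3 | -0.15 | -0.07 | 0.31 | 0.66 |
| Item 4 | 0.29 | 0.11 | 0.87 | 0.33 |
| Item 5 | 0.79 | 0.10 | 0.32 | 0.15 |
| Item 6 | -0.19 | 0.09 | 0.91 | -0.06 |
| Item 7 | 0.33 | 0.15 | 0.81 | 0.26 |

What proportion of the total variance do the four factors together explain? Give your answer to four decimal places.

SS loadings by factor: 1.1086, 0.2266, 3.1145, 0.7147; total = 5.1644.
Total variance with 7 standardized items is 7, so the solution explains 5.1644/7 = 0.7378.

0.7378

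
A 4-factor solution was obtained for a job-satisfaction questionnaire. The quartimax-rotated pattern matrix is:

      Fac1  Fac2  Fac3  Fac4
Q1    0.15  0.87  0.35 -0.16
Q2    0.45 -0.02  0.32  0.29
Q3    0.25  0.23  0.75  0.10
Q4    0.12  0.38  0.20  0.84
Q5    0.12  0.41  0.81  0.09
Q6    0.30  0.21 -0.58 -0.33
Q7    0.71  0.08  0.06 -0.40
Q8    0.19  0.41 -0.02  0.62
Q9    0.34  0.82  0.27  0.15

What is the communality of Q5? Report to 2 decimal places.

0.85

h² = 0.12² + 0.41² + 0.81² + 0.09² = 0.0144 + 0.1681 + 0.6561 + 0.0081 = 0.8467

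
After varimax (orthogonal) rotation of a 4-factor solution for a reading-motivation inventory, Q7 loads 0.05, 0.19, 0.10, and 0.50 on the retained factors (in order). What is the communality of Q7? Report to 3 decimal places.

0.299

h² = 0.05² + 0.19² + 0.10² + 0.50² = 0.0025 + 0.0361 + 0.0100 + 0.2500 = 0.2986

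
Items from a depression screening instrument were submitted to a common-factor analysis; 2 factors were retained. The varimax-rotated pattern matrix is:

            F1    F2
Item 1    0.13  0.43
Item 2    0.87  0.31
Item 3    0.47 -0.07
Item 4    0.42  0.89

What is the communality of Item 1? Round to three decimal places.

0.202

h² = 0.13² + 0.43² = 0.0169 + 0.1849 = 0.2018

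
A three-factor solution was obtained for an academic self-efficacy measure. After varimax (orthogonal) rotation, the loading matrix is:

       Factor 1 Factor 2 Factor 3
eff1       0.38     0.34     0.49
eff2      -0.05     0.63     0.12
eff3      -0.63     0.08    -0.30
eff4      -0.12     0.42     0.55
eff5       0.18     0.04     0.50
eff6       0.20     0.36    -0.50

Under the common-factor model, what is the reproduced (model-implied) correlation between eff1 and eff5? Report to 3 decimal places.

0.327

r̂ = Σ λ_i·λ_j across factors = (0.38)(0.18) + (0.34)(0.04) + (0.49)(0.50)
  = +0.0684 +0.0136 +0.2450 = 0.3270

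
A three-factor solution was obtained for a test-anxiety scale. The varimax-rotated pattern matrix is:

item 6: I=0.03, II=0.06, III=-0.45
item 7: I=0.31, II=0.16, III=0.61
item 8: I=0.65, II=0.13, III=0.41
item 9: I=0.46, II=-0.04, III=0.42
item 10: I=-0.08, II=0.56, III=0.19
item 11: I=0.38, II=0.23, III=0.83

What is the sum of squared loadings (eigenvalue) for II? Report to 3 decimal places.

0.414

SS loadings for II = 0.06² + 0.16² + 0.13² + (-0.04)² + 0.56² + 0.23² = 0.0036 + 0.0256 + 0.0169 + 0.0016 + 0.3136 + 0.0529 = 0.4142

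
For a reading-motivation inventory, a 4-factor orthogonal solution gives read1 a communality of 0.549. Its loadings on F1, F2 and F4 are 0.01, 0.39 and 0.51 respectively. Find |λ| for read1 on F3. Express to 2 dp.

0.37

Under orthogonal rotation h² = Σλ², so λ_F3² = h² − (0.4123) = 0.549 − 0.4123 = 0.1367.
|λ| = √0.1367 = 0.3697.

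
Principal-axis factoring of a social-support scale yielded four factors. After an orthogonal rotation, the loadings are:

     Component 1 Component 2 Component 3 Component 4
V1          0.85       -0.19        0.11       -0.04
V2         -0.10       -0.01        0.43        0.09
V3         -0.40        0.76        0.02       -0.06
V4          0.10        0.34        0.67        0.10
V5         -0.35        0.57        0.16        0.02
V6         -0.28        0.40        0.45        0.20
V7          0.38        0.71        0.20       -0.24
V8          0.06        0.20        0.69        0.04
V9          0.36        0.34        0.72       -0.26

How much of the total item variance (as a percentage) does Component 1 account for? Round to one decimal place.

15.3%

SS loadings for Component 1 = 0.85² + (-0.10)² + (-0.40)² + 0.10² + (-0.35)² + (-0.28)² + 0.38² + 0.06² + 0.36² = 1.3810
With 9 standardized items, total variance = 9. Proportion = 1.3810/9 = 0.1534 → 15.34%.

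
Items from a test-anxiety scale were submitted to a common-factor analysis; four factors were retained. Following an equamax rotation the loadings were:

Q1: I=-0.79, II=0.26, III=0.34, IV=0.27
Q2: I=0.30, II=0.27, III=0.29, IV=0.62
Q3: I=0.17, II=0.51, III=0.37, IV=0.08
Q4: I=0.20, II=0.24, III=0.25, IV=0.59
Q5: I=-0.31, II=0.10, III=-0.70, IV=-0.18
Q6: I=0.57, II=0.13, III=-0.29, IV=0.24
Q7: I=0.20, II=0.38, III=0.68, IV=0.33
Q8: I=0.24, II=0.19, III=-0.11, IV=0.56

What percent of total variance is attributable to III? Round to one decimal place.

SS loadings for III = 0.34² + 0.29² + 0.37² + 0.25² + (-0.70)² + (-0.29)² + 0.68² + (-0.11)² = 1.4477
With 8 standardized items, total variance = 8. Proportion = 1.4477/8 = 0.1810 → 18.10%.

18.1%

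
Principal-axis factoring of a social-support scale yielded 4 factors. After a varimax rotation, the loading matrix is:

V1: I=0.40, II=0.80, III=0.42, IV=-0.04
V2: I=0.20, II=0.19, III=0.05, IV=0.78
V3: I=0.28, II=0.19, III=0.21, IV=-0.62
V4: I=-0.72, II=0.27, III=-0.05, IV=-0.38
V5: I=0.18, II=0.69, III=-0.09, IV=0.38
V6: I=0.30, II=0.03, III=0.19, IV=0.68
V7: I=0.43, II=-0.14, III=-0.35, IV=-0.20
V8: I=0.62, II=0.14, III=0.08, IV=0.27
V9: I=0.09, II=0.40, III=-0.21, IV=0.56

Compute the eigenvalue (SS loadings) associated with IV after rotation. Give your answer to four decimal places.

SS loadings for IV = (-0.04)² + 0.78² + (-0.62)² + (-0.38)² + 0.38² + 0.68² + (-0.20)² + 0.27² + 0.56² = 0.0016 + 0.6084 + 0.3844 + 0.1444 + 0.1444 + 0.4624 + 0.0400 + 0.0729 + 0.3136 = 2.1721

2.1721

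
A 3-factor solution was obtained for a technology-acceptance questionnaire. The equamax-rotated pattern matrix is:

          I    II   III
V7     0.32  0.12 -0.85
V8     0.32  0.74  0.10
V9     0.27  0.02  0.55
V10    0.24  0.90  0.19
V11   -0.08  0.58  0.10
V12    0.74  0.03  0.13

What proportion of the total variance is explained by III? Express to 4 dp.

0.1830

SS loadings for III = (-0.85)² + 0.10² + 0.55² + 0.19² + 0.10² + 0.13² = 1.0980
Proportion of variance = 1.0980 / 6 = 0.1830.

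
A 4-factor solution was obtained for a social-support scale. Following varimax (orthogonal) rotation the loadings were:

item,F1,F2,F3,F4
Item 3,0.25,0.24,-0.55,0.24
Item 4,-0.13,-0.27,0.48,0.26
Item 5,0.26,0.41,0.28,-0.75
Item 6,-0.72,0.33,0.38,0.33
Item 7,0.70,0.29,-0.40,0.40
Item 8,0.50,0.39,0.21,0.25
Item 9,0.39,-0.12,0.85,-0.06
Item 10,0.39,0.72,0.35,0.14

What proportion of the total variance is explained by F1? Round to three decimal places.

SS loadings for F1 = 0.25² + (-0.13)² + 0.26² + (-0.72)² + 0.70² + 0.50² + 0.39² + 0.39² = 1.7096
Proportion of variance = 1.7096 / 8 = 0.2137.

0.214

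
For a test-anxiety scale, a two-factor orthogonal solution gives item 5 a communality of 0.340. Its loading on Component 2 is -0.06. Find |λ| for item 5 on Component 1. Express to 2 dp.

0.58

Under orthogonal rotation h² = Σλ², so λ_Component 1² = h² − (0.0036) = 0.340 − 0.0036 = 0.3364.
|λ| = √0.3364 = 0.5800.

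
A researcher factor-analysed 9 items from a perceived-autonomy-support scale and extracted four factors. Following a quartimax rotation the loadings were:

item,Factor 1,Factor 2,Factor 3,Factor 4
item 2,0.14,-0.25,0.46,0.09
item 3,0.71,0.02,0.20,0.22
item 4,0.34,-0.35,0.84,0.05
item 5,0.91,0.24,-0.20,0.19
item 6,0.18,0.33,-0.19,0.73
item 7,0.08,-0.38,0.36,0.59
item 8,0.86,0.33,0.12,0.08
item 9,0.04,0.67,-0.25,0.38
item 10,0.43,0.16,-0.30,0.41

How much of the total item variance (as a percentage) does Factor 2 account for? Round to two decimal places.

12.00%

SS loadings for Factor 2 = (-0.25)² + 0.02² + (-0.35)² + 0.24² + 0.33² + (-0.38)² + 0.33² + 0.67² + 0.16² = 1.0797
With 9 standardized items, total variance = 9. Proportion = 1.0797/9 = 0.1200 → 12.00%.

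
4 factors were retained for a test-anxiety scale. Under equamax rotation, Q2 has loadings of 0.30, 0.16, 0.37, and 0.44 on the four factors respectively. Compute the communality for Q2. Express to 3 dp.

h² = 0.30² + 0.16² + 0.37² + 0.44² = 0.0900 + 0.0256 + 0.1369 + 0.1936 = 0.4461

0.446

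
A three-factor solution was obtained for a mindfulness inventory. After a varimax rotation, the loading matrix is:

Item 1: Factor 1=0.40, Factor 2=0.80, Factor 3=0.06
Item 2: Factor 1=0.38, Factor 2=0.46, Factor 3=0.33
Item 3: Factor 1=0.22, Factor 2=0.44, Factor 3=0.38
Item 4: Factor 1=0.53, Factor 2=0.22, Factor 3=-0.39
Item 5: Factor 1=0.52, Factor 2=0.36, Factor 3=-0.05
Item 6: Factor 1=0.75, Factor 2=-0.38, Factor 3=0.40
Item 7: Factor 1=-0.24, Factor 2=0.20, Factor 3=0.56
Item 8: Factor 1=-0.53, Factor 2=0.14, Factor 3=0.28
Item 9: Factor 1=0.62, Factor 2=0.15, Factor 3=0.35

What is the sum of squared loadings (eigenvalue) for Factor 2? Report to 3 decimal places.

SS loadings for Factor 2 = 0.80² + 0.46² + 0.44² + 0.22² + 0.36² + (-0.38)² + 0.20² + 0.14² + 0.15² = 0.6400 + 0.2116 + 0.1936 + 0.0484 + 0.1296 + 0.1444 + 0.0400 + 0.0196 + 0.0225 = 1.4497

1.450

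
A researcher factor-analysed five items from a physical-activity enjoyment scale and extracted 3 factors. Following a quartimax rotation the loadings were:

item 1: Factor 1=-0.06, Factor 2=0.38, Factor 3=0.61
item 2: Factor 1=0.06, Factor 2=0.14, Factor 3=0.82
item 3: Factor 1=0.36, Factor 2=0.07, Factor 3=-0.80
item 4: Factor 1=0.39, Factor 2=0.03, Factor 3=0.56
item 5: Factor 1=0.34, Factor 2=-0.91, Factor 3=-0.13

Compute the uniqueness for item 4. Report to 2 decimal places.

0.53

h² = 0.39² + 0.03² + 0.56² = 0.1521 + 0.0009 + 0.3136 = 0.4666
Uniqueness u² = 1 − h² = 1 − 0.4666 = 0.5334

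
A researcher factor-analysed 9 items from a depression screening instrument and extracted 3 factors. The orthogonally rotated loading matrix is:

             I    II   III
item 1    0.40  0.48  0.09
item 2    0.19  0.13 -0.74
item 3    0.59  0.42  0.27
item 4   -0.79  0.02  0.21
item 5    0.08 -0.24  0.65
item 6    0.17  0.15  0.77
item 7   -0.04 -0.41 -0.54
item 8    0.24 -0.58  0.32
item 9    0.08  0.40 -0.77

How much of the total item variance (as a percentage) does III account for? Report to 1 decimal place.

29.7%

SS loadings for III = 0.09² + (-0.74)² + 0.27² + 0.21² + 0.65² + 0.77² + (-0.54)² + 0.32² + (-0.77)² = 2.6750
With 9 standardized items, total variance = 9. Proportion = 2.6750/9 = 0.2972 → 29.72%.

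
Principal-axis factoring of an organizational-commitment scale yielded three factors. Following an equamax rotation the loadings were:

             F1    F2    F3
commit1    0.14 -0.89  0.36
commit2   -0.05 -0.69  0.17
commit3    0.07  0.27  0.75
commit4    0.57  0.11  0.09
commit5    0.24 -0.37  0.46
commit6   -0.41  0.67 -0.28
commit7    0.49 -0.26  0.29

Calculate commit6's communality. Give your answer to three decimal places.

0.695

h² = (-0.41)² + 0.67² + (-0.28)² = 0.1681 + 0.4489 + 0.0784 = 0.6954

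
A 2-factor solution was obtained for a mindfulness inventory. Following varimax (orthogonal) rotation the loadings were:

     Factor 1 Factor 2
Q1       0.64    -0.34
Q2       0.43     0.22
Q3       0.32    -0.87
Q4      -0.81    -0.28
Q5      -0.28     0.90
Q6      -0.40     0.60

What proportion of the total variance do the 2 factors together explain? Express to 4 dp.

Communalities: 0.5252, 0.2333, 0.8593, 0.7345, 0.8884, 0.5200; Σh² = 3.7607.
Total variance with 6 standardized items is 6, so the solution explains 3.7607/6 = 0.6268.

0.6268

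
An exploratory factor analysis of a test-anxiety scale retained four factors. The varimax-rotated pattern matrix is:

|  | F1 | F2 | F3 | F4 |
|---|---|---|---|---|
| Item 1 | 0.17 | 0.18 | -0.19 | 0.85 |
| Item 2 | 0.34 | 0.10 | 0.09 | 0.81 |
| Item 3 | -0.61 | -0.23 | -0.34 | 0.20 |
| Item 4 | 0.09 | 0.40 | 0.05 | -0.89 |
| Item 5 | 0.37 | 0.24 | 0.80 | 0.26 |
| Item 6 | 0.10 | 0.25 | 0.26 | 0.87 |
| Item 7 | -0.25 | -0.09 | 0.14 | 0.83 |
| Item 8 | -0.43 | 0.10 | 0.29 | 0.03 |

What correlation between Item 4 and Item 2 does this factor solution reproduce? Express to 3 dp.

-0.646

r̂ = Σ λ_i·λ_j across factors = (0.09)(0.34) + (0.40)(0.10) + (0.05)(0.09) + (-0.89)(0.81)
  = +0.0306 +0.0400 +0.0045 -0.7209 = -0.6458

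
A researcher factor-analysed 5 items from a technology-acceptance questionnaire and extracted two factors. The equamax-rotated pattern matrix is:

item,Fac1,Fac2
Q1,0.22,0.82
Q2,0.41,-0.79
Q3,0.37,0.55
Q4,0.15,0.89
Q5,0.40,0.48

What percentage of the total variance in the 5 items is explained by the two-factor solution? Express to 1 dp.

63.1%

SS loadings by factor: 0.5359, 2.6215; total = 3.1574.
Total variance with 5 standardized items is 5, so the solution explains 3.1574/5 = 0.6315 = 63.15%.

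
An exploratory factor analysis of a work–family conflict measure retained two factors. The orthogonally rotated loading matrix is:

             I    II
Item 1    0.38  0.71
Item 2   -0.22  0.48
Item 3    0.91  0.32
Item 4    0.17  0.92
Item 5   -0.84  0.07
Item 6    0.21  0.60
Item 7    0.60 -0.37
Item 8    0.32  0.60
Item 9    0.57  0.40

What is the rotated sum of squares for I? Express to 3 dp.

2.587

SS loadings for I = 0.38² + (-0.22)² + 0.91² + 0.17² + (-0.84)² + 0.21² + 0.60² + 0.32² + 0.57² = 0.1444 + 0.0484 + 0.8281 + 0.0289 + 0.7056 + 0.0441 + 0.3600 + 0.1024 + 0.3249 = 2.5868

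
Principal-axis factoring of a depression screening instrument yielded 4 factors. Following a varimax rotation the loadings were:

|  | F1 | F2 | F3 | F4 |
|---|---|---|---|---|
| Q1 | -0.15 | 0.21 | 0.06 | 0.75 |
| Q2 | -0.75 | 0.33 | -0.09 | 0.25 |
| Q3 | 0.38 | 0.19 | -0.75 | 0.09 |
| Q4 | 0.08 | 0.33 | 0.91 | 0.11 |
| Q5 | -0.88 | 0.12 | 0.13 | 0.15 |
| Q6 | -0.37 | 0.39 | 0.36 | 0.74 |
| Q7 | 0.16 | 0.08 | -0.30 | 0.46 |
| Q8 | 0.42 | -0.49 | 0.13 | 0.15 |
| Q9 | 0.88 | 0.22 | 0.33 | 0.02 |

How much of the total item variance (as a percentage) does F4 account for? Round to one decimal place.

16.1%

SS loadings for F4 = 0.75² + 0.25² + 0.09² + 0.11² + 0.15² + 0.74² + 0.46² + 0.15² + 0.02² = 1.4498
With 9 standardized items, total variance = 9. Proportion = 1.4498/9 = 0.1611 → 16.11%.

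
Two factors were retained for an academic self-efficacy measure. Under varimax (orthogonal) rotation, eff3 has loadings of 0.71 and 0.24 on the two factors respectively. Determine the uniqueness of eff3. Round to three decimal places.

0.438

h² = 0.71² + 0.24² = 0.5041 + 0.0576 = 0.5617
Uniqueness u² = 1 − h² = 1 − 0.5617 = 0.4383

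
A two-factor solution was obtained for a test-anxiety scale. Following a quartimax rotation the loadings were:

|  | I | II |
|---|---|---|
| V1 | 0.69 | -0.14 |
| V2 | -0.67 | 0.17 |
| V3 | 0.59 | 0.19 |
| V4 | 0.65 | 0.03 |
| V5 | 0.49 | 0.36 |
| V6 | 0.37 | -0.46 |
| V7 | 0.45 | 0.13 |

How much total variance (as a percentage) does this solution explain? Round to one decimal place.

38.8%

SS loadings by factor: 2.2751, 0.4436; total = 2.7187.
Total variance with 7 standardized items is 7, so the solution explains 2.7187/7 = 0.3884 = 38.84%.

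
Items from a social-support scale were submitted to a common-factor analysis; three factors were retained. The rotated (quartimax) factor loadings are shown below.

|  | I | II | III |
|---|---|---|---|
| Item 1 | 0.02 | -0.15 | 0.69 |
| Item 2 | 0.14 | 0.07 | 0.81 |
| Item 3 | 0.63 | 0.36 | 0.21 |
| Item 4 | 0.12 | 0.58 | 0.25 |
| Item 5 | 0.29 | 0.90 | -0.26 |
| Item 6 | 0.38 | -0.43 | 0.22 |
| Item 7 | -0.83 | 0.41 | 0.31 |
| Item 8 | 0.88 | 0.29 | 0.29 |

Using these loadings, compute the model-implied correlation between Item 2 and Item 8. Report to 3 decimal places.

0.378

r̂ = Σ λ_i·λ_j across factors = (0.14)(0.88) + (0.07)(0.29) + (0.81)(0.29)
  = +0.1232 +0.0203 +0.2349 = 0.3784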